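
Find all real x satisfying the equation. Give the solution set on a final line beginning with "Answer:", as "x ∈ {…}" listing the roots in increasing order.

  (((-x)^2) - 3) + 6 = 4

Step 1. [(((-x)^2) - 3) + 6 = 4] 6 comes off first (subtract 6), so sub: ((-x)^2) - 3 = -2.
Step 2. [((-x)^2) - 3 = -2] 3 comes off first (add 3) ⇒ sub: (-x)^2 = 1.
Step 3. [(-x)^2 = 1] LHS squared, RHS 1 ≥ 0: apply √ (±), so sqrt: -x = 1 or -1.
Step 4. [-x = 1 or -1] flip signs both sides. So neg: x = -1 or 1.

Answer: x ∈ {-1, 1}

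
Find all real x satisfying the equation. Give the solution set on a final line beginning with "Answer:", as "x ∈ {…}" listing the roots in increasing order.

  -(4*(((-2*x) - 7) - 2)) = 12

Step 1. [-(4*(((-2*x) - 7) - 2)) = 12] leading − — multiply by −1 ⇒ neg: 4*(((-2*x) - 7) - 2) = -12.
Step 2. [4*(((-2*x) - 7) - 2) = -12] 4·(inner) — divide through by 4 ⇒ div: ((-2*x) - 7) - 2 = -3.
Step 3. [((-2*x) - 7) - 2 = -3] peel the -2: add 2 from each side. So sub: (-2*x) - 7 = -1.
Step 4. [(-2*x) - 7 = -1] the outer -7 inverts by adding 7. So sub: -2*x = 6.
Step 5. [-2*x = 6] -2·(inner) — divide through by -2, so div: x = -3.

Answer: x ∈ {-3}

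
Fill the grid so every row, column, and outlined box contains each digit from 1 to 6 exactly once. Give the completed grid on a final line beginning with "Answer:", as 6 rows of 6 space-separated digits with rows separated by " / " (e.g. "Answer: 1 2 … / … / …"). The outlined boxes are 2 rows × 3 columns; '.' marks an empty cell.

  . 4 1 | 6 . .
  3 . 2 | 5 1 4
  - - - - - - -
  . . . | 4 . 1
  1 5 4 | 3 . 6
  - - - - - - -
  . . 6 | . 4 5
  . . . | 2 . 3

Step 1. [r5c2∈{1,2,3}] in row 5, 3 fits only at r5c2 ⇒ r5c2=3.
Step 2. [r3c2∈{2,6}] col 2 places 2 nowhere but r3c2, so r3c2=2.
Step 3. [r6c3∈{5}] nothing but 5 survives at r6c3, so r6c3=5.
Step 4. [r4c5∈{2}] only 2 remains possible at r4c5. So r4c5=2.
Step 5. [r1c1∈{5}] nothing but 5 survives at r1c1 ⇒ r1c1=5.
Step 6. [r3c1∈{6}] nothing but 6 survives at r3c1. So r3c1=6.
Step 7. [r6c5∈{6}] r6c5 has the single candidate 6, so r6c5=6.
Step 8. [r1c5∈{3}] only 3 remains possible at r1c5. So r1c5=3.
Step 9. [r2c2∈{6}] r2c2 has the single candidate 6 ⇒ r2c2=6.
Step 10. [r5c4∈{1}] r5c4's peers cover all but 1. So r5c4=1.
Step 11. [r3c3∈{3}] nothing but 3 survives at r3c3 ⇒ r3c3=3.
Step 12. [r1c6∈{2}] r1c6's peers cover all but 2. So r1c6=2.
Step 13. [r5c1∈{2}] r5c1 has the single candidate 2 ⇒ r5c1=2.
Step 14. [r3c5∈{5}] only 5 remains possible at r3c5, so r3c5=5.
Step 15. [r6c1∈{4}] r6c1 has the single candidate 4. So r6c1=4.
Step 16. [r6c2∈{1}] r6c2's peers cover all but 1, so r6c2=1.

Answer: 5 4 1 6 3 2 / 3 6 2 5 1 4 / 6 2 3 4 5 1 / 1 5 4 3 2 6 / 2 3 6 1 4 5 / 4 1 5 2 6 3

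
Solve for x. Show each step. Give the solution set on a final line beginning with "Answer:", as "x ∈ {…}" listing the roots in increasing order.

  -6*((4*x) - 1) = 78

Step 1. [-6*((4*x) - 1) = 78] leading coefficient -6: divide by -6 ⇒ div: (4*x) - 1 = -13.
Step 2. [(4*x) - 1 = -13] -1 is outermost — add 1 both sides ⇒ sub: 4*x = -12.
Step 3. [4*x = -12] leading coefficient 4: divide by 4, so div: x = -3.

Answer: x ∈ {-3}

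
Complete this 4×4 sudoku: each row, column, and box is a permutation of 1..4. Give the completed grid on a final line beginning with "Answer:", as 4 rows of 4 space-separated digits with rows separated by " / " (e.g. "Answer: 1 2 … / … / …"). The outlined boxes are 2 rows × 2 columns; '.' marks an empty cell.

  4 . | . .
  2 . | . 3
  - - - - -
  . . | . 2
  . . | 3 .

Step 1. [r1c4∈{1}] r1c4 is down to just 1. So r1c4=1.
Step 2. [r3c3∈{1,4}] across col 3, 1 lands solely at r3c3, so r3c3=1.
Step 3. [r3c2∈{3,4}] across row 3, 4 lands solely at r3c2. So r3c2=4.
Step 4. [r2c2∈{1}] nothing but 1 survives at r2c2, so r2c2=1.
Step 5. [r4c1∈{1}] r4c1's peers cover all but 1. So r4c1=1.
Step 6. [r2c3∈{4}] r2c3 has the single candidate 4, so r2c3=4.
Step 7. [r1c2∈{3}] only 3 remains possible at r1c2 ⇒ r1c2=3.
Step 8. [r3c1∈{3}] nothing but 3 survives at r3c1, so r3c1=3.
Step 9. [r4c2∈{2}] r4c2 has the single candidate 2. So r4c2=2.
Step 10. [r4c4∈{4}] r4c4 has the single candidate 4. So r4c4=4.
Step 11. [r1c3∈{2}] r1c3 is down to just 2. So r1c3=2.

Answer: 4 3 2 1 / 2 1 4 3 / 3 4 1 2 / 1 2 3 4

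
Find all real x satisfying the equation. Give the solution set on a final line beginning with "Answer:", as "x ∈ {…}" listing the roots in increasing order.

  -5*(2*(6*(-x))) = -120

Step 1. [-5*(2*(6*(-x))) = -120] -5·(inner) — divide through by -5, so div: 2*(6*(-x)) = 24.
Step 2. [2*(6*(-x)) = 24] LHS = 2·(…); ÷2 both sides. So div: 6*(-x) = 12.
Step 3. [6*(-x) = 12] divide by the outer 6. So div: -x = 2.
Step 4. [-x = 2] LHS negated; negate both sides ⇒ neg: x = -2.

Answer: x ∈ {-2}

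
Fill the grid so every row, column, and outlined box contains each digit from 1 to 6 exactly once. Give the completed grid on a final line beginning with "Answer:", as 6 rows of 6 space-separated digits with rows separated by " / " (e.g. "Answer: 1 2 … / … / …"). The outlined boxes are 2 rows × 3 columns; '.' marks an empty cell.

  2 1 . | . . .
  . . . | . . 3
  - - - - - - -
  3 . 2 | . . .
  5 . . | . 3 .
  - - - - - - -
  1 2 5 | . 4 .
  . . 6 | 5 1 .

Step 1. [r2c3∈{4}] only 4 remains possible at r2c3 ⇒ r2c3=4.
Step 2. [r5c6∈{6}] r5c6 has the single candidate 6 ⇒ r5c6=6.
Step 3. [r2c4∈{1,2,6}] r2c4 is the only open cell in row 2 admitting 1, so r2c4=1.
Step 4. [r4c4∈{2,4,6}] col 4 places 2 nowhere but r4c4, so r4c4=2.
Step 5. [r3c6∈{1,4,5}] in row 3, 1 fits only at r3c6 ⇒ r3c6=1.
Step 6. [r3c5∈{5,6}] row 3 places 5 nowhere but r3c5. So r3c5=5.
Step 7. [r4c6∈{4}] nothing but 4 survives at r4c6 ⇒ r4c6=4.
Step 8. [r2c1∈{6}] nothing but 6 survives at r2c1 ⇒ r2c1=6.
Step 9. [r3c4∈{6}] nothing but 6 survives at r3c4, so r3c4=6.
Step 10. [r6c1∈{4}] r6c1 is down to just 4 ⇒ r6c1=4.
Step 11. [r1c3∈{3}] r1c3 has the single candidate 3 ⇒ r1c3=3.
Step 12. [r3c2∈{4}] r3c2 is down to just 4 ⇒ r3c2=4.
Step 13. [r2c5∈{2}] nothing but 2 survives at r2c5, so r2c5=2.
Step 14. [r4c2∈{6}] r4c2's peers cover all but 6, so r4c2=6.
Step 15. [r2c2∈{5}] r2c2's peers cover all but 5. So r2c2=5.
Step 16. [r6c6∈{2}] r6c6 has the single candidate 2, so r6c6=2.
Step 17. [r1c5∈{6}] r1c5's peers cover all but 6 ⇒ r1c5=6.
Step 18. [r4c3∈{1}] r4c3's peers cover all but 1, so r4c3=1.
Step 19. [r1c4∈{4}] only 4 remains possible at r1c4 ⇒ r1c4=4.
Step 20. [r1c6∈{5}] only 5 remains possible at r1c6. So r1c6=5.
Step 21. [r6c2∈{3}] only 3 remains possible at r6c2, so r6c2=3.
Step 22. [r5c4∈{3}] r5c4's peers cover all but 3 ⇒ r5c4=3.

Answer: 2 1 3 4 6 5 / 6 5 4 1 2 3 / 3 4 2 6 5 1 / 5 6 1 2 3 4 / 1 2 5 3 4 6 / 4 3 6 5 1 2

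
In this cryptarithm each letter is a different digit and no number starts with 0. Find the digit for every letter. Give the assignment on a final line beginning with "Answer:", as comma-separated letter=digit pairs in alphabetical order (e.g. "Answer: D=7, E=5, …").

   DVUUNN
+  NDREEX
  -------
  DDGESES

Step 1. [col 1: N + X ≡ S (mod 10)] no forcing yet in column 1 (carry-in 0); X=3 is free and consistent — try it ⇒ X=3.
Step 2. [col 1: N + X ≡ S (mod 10)] several values work for N in column 1 (N + X ≡ S (mod 10), carry-in 0); try N=9 ⇒ N=9.
Step 3. [D] D is the leading digit of a 7-digit sum of two 6-digit numbers; the final carry is exactly 1 ⇒ D=1.
Step 4. [col 1: N + X ≡ S (mod 10)] column 1: given N=9, X=3, carry-in 0, and digits 1,3,9 already taken and all letters distinct, N+X≡S (mod 10) forces S=2 ⇒ S=2.
Step 5. [col 2: N + E ≡ E (mod 10)] column 2 (N + E ≡ E (mod 10), carry-in 1) doesn't pin E yet; pick E=4 and continue, so E=4.
Step 6. [col 3: U + E ≡ S (mod 10)] column 3 reads U+E+carry(1)=S with E=4, S=2; with digits 1,2,3,4,9 already taken and all letters distinct, the only value for U is 7 ⇒ U=7.
Step 7. [col 4: U + R ≡ E (mod 10)] column 4: given U=7, E=4, carry-in 1, and digits 1,2,3,4,7,9 already taken and all letters distinct, U+R≡E (mod 10) forces R=6 ⇒ R=6.
Step 8. [col 5: V + D ≡ G (mod 10)] in column 5 we have V+D≡G with carry-in 1; given D=1 and digits 1,2,3,4,6,7,9 already taken and all letters distinct, that pins V to 8 ⇒ V=8.
Step 9. [col 5: V + D ≡ G (mod 10)] column 5 reads V+D+carry(1)=G with V=8, D=1; with digits 1,2,3,4,6,7,8,9 already taken and all letters distinct, the only value for G is 0. So G=0.

Answer: D=1, E=4, G=0, N=9, R=6, S=2, U=7, V=8, X=3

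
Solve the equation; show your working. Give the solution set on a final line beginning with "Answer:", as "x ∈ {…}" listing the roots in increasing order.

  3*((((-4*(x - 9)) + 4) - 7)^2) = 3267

Step 1. [3*((((-4*(x - 9)) + 4) - 7)^2) = 3267] 3 out front; divide by 3 ⇒ div: (((-4*(x - 9)) + 4) - 7)^2 = 1089.
Step 2. [(((-4*(x - 9)) + 4) - 7)^2 = 1089] 1089 ≥ 0, LHS is (·)² — take ±√, so sqrt: ((-4*(x - 9)) + 4) - 7 = 33 or -33.
Step 3. [((-4*(x - 9)) + 4) - 7 = 33 or -33] the outer -7 inverts by adding 7 ⇒ sub: (-4*(x - 9)) + 4 = 40 or -26.
Step 4. [(-4*(x - 9)) + 4 = 40 or -26] peel the +4: subtract 4 from each side, so sub: -4*(x - 9) = 36 or -30.
Step 5. [-4*(x - 9) = 36 or -30] -4 out front; divide by -4, so div: x - 9 = -9 or 15/2.
Step 6. [x - 9 = -9 or 15/2] add 9: x sits inside (… - 9). So sub: x = 0 or 33/2.

Answer: x ∈ {0, 33/2}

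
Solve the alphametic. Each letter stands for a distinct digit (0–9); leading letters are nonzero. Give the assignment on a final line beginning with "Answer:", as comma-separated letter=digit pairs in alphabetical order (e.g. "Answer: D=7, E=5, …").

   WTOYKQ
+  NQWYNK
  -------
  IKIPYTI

Step 1. [col 1: Q + K ≡ I (mod 10)] several values work for Q in column 1 (Q + K ≡ I (mod 10), carry-in 0); try Q=7, so Q=7.
Step 2. [col 1: Q + K ≡ I (mod 10)] several values work for I in column 1 (Q + K ≡ I (mod 10), carry-in 0); try I=1, so I=1.
Step 3. [col 1: Q + K ≡ I (mod 10)] column 1: given Q=7, I=1, carry-in 0, and digits 1,7 already taken and all letters distinct, Q+K≡I (mod 10) forces K=4. So K=4.
Step 4. [col 2: K + N ≡ T (mod 10)] T=3 is one option consistent with column 2 (K + N ≡ T (mod 10), carry-in 1) — take it, so T=3.
Step 5. [col 2: K + N ≡ T (mod 10)] from column 2 (K=4, T=3, carry-in 1, digits 1,3,4,7 already taken and all letters distinct): N must equal 8. So N=8.
Step 6. [col 3: Y + Y ≡ Y (mod 10)] column 3 reads Y+Y+carry(1)=Y with nothing yet; with digits 1,3,4,7,8 already taken and all letters distinct, the only value for Y is 9, so Y=9.
Step 7. [col 4: O + W ≡ P (mod 10)] several values work for W in column 4 (O + W ≡ P (mod 10), carry-in 1); try W=5, so W=5.
Step 8. [col 4: O + W ≡ P (mod 10)] no forcing yet in column 4 (carry-in 1); O=6 is free and consistent — try it ⇒ O=6.
Step 9. [col 4: O + W ≡ P (mod 10)] from column 4 (O=6, W=5, carry-in 1, digits 1,3,4,5,6,7,8,9 already taken and all letters distinct): P must equal 2. So P=2.

Answer: I=1, K=4, N=8, O=6, P=2, Q=7, T=3, W=5, Y=9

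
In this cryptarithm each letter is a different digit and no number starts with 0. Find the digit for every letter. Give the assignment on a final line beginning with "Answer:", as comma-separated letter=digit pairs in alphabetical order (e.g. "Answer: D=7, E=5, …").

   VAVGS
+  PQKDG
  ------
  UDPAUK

Step 1. [col 1: S + G ≡ K (mod 10)] column 1 (S + G ≡ K (mod 10), carry-in 0) doesn't pin S yet; pick S=2 and continue, so S=2.
Step 2. [col 1: S + G ≡ K (mod 10)] column 1 (S + G ≡ K (mod 10), carry-in 0) doesn't pin K yet; pick K=6 and continue. So K=6.
Step 3. [U] U is the leading digit of a 6-digit sum of two 5-digit numbers; the final carry is exactly 1, so U=1.
Step 4. [col 1: S + G ≡ K (mod 10)] column 1 reads S+G+carry(0)=K with S=2, K=6; with digits 1,2,6 already taken and all letters distinct, the only value for G is 4 ⇒ G=4.
Step 5. [col 2: G + D ≡ U (mod 10)] in column 2 we have G+D≡U with carry-in 0; given G=4, U=1 and digits 1,2,4,6 already taken and all letters distinct, that pins D to 7. So D=7.
Step 6. [col 3: V + K ≡ A (mod 10)] no forcing yet in column 3 (carry-in 1); A=5 is free and consistent — try it, so A=5.
Step 7. [col 3: V + K ≡ A (mod 10)] from column 3 (K=6, A=5, carry-in 1, digits 1,2,4,5,6,7 already taken and all letters distinct): V must equal 8 ⇒ V=8.
Step 8. [col 4: A + Q ≡ P (mod 10)] column 4 reads A+Q+carry(1)=P with A=5; with digits 1,2,4,5,6,7,8 already taken and all letters distinct, the only value for P is 9, so P=9.
Step 9. [col 4: A + Q ≡ P (mod 10)] column 4: given A=5, P=9, carry-in 1, and digits 1,2,4,5,6,7,8,9 already taken and all letters distinct, A+Q≡P (mod 10) forces Q=3. So Q=3.

Answer: A=5, D=7, G=4, K=6, P=9, Q=3, S=2, U=1, V=8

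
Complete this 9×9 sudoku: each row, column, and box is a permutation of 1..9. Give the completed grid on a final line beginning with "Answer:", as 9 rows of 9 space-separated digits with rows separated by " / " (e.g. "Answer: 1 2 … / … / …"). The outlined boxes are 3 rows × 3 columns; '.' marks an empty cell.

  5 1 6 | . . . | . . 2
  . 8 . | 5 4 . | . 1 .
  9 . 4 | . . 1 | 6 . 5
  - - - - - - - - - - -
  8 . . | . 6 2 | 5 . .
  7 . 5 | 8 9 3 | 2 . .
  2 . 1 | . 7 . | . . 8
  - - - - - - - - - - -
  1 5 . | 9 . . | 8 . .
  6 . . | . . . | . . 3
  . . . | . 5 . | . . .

Step 1. [r9c4∈{1,2,3,4,6,7}] 6 has one home in col 4: r9c4, so r9c4=6.
Step 2. [r9c1∈{3,4}] across col 1, 4 lands solely at r9c1. So r9c1=4.
Step 3. [r6c4∈{4}] r6c4's peers cover all but 4 ⇒ r6c4=4.
Step 4. [r2c3∈{2,3,7}] r2c3 is the only open cell in row 2 admitting 2 ⇒ r2c3=2.
Step 5. [r3c2∈{3,7}] 7 has one home in box 1: r3c2, so r3c2=7.
Step 6. [r8c8∈{2,4,5,7,9}] r8c8 is the only open cell in row 8 admitting 5, so r8c8=5.
Step 7. [r8c5∈{1,2,8}] in col 5, 1 fits only at r8c5. So r8c5=1.
Step 8. [r7c5∈{2,3}] r7c5 is the only open cell in box 8 admitting 3. So r7c5=3.
Step 9. [r7c3∈{7}] nothing but 7 survives at r7c3, so r7c3=7.
Step 10. [r5c9∈{1,4,6}] r5c9 is the only open cell in row 5 admitting 1. So r5c9=1.
Step 11. [r7c6∈{4}] r7c6 has the single candidate 4, so r7c6=4.
Step 12. [r4c9∈{4,7,9}] col 9 places 4 nowhere but r4c9. So r4c9=4.
Step 13. [r1c8∈{3,4,7,8,9}] in col 8, 4 fits only at r1c8 ⇒ r1c8=4.
Step 14. [r8c4∈{2,7}] in box 8, 2 fits only at r8c4. So r8c4=2.
Step 15. [r8c2∈{9}] r8c2 is down to just 9, so r8c2=9.
Step 16. [r4c2∈{3}] r4c2 has the single candidate 3. So r4c2=3.
Step 17. [r1c4∈{3,7}] 7 has one home in col 4: r1c4 ⇒ r1c4=7.
Step 18. [r1c7∈{3,9}] r1c7 is the only open cell in row 1 admitting 3, so r1c7=3.
Step 19. [r6c7∈{9}] only 9 remains possible at r6c7. So r6c7=9.
Step 20. [r2c9∈{7,9}] r2c9 is the only open cell in box 3 admitting 9. So r2c9=9.
Step 21. [r9c9∈{7}] only 7 remains possible at r9c9 ⇒ r9c9=7.
Step 22. [r9c6∈{8}] nothing but 8 survives at r9c6. So r9c6=8.
Step 23. [r5c8∈{6}] nothing but 6 survives at r5c8, so r5c8=6.
Step 24. [r1c5∈{8}] r1c5 is down to just 8, so r1c5=8.
Step 25. [r9c2∈{2}] r9c2's peers cover all but 2, so r9c2=2.
Step 26. [r7c8∈{2}] r7c8 has the single candidate 2 ⇒ r7c8=2.
Step 27. [r3c4∈{3}] r3c4's peers cover all but 3 ⇒ r3c4=3.
Step 28. [r1c6∈{9}] nothing but 9 survives at r1c6, so r1c6=9.
Step 29. [r2c7∈{7}] r2c7 has the single candidate 7 ⇒ r2c7=7.
Step 30. [r9c3∈{3}] r9c3's peers cover all but 3. So r9c3=3.
Step 31. [r2c1∈{3}] only 3 remains possible at r2c1. So r2c1=3.
Step 32. [r8c6∈{7}] only 7 remains possible at r8c6, so r8c6=7.
Step 33. [r5c2∈{4}] r5c2 has the single candidate 4 ⇒ r5c2=4.
Step 34. [r4c8∈{7}] r4c8 is down to just 7, so r4c8=7.
Step 35. [r2c6∈{6}] nothing but 6 survives at r2c6, so r2c6=6.
Step 36. [r6c8∈{3}] nothing but 3 survives at r6c8. So r6c8=3.
Step 37. [r4c3∈{9}] r4c3 has the single candidate 9 ⇒ r4c3=9.
Step 38. [r9c8∈{9}] r9c8 is down to just 9 ⇒ r9c8=9.
Step 39. [r3c8∈{8}] nothing but 8 survives at r3c8. So r3c8=8.
Step 40. [r3c5∈{2}] nothing but 2 survives at r3c5 ⇒ r3c5=2.
Step 41. [r6c6∈{5}] only 5 remains possible at r6c6, so r6c6=5.
Step 42. [r8c7∈{4}] nothing but 4 survives at r8c7. So r8c7=4.
Step 43. [r9c7∈{1}] r9c7 has the single candidate 1. So r9c7=1.
Step 44. [r6c2∈{6}] r6c2 has the single candidate 6, so r6c2=6.
Step 45. [r8c3∈{8}] r8c3's peers cover all but 8, so r8c3=8.
Step 46. [r4c4∈{1}] nothing but 1 survives at r4c4. So r4c4=1.
Step 47. [r7c9∈{6}] only 6 remains possible at r7c9, so r7c9=6.

Answer: 5 1 6 7 8 9 3 4 2 / 3 8 2 5 4 6 7 1 9 / 9 7 4 3 2 1 6 8 5 / 8 3 9 1 6 2 5 7 4 / 7 4 5 8 9 3 2 6 1 / 2 6 1 4 7 5 9 3 8 / 1 5 7 9 3 4 8 2 6 / 6 9 8 2 1 7 4 5 3 / 4 2 3 6 5 8 1 9 7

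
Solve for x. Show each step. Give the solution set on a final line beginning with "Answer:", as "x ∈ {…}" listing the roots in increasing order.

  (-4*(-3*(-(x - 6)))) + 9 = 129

Step 1. [(-4*(-3*(-(x - 6)))) + 9 = 129] the outer +9 inverts by subtracting 9. So sub: -4*(-3*(-(x - 6))) = 120.
Step 2. [-4*(-3*(-(x - 6))) = 120] leading coefficient -4: divide by -4. So div: -3*(-(x - 6)) = -30.
Step 3. [-3*(-(x - 6)) = -30] LHS = -3·(…); ÷-3 both sides. So div: -(x - 6) = 10.
Step 4. [-(x - 6) = 10] flip signs both sides ⇒ neg: x - 6 = -10.
Step 5. [x - 6 = -10] peel the -6: add 6 from each side ⇒ sub: x = -4.

Answer: x ∈ {-4}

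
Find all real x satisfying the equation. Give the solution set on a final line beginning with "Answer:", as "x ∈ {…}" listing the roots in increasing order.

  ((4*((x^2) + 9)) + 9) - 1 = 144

Step 1. [((4*((x^2) + 9)) + 9) - 1 = 144] the outer -1 inverts by adding 1, so sub: (4*((x^2) + 9)) + 9 = 145.
Step 2. [(4*((x^2) + 9)) + 9 = 145] subtract 9: x sits inside (… + 9), so sub: 4*((x^2) + 9) = 136.
Step 3. [4*((x^2) + 9) = 136] 4·(inner) — divide through by 4 ⇒ div: (x^2) + 9 = 34.
Step 4. [(x^2) + 9 = 34] 9 comes off first (subtract 9), so sub: x^2 = 25.
Step 5. [x^2 = 25] √ both sides: 25 ≥ 0 gives two branches ⇒ sqrt: x = 5 or -5.

Answer: x ∈ {-5, 5}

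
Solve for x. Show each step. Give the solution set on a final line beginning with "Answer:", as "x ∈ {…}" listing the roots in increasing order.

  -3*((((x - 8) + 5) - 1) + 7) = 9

Step 1. [-3*((((x - 8) + 5) - 1) + 7) = 9] leading coefficient -3: divide by -3, so div: (((x - 8) + 5) - 1) + 7 = -3.
Step 2. [(((x - 8) + 5) - 1) + 7 = -3] 7 comes off first (subtract 7) ⇒ sub: ((x - 8) + 5) - 1 = -10.
Step 3. [((x - 8) + 5) - 1 = -10] peel the -1: add 1 from each side, so sub: (x - 8) + 5 = -9.
Step 4. [(x - 8) + 5 = -9] subtract 5: x sits inside (… + 5). So sub: x - 8 = -14.
Step 5. [x - 8 = -14] peel the -8: add 8 from each side ⇒ sub: x = -6.

Answer: x ∈ {-6}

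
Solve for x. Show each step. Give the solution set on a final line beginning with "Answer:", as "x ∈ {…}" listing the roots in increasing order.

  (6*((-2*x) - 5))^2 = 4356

Step 1. [(6*((-2*x) - 5))^2 = 4356] √ both sides: 4356 ≥ 0 gives two branches ⇒ sqrt: 6*((-2*x) - 5) = 66 or -66.
Step 2. [6*((-2*x) - 5) = 66 or -66] leading coefficient 6: divide by 6, so div: (-2*x) - 5 = 11 or -11.
Step 3. [(-2*x) - 5 = 11 or -11] 5 comes off first (add 5), so sub: -2*x = 16 or -6.
Step 4. [-2*x = 16 or -6] -2·(inner) — divide through by -2, so div: x = -8 or 3.

Answer: x ∈ {-8, 3}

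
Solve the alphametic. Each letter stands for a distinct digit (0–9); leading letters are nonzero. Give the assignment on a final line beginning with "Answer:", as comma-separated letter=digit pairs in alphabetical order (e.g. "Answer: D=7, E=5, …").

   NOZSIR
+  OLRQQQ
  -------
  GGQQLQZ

Step 1. [col 1: R + Q ≡ Z (mod 10)] Q=4 is one option consistent with column 1 (R + Q ≡ Z (mod 10), carry-in 0) — take it, so Q=4.
Step 2. [G] G is the leading digit of a 7-digit sum of two 6-digit numbers; the final carry is exactly 1, so G=1.
Step 3. [col 1: R + Q ≡ Z (mod 10)] R=5 is one option consistent with column 1 (R + Q ≡ Z (mod 10), carry-in 0) — take it, so R=5.
Step 4. [col 1: R + Q ≡ Z (mod 10)] from column 1 (R=5, Q=4, carry-in 0, digits 1,4,5 already taken and all letters distinct): Z must equal 9, so Z=9.
Step 5. [col 2: I + Q ≡ Q (mod 10)] column 2 reads I+Q+carry(0)=Q with Q=4; with digits 1,4,5,9 already taken and all letters distinct, the only value for I is 0, so I=0.
Step 6. [col 3: S + Q ≡ L (mod 10)] several values work for L in column 3 (S + Q ≡ L (mod 10), carry-in 0); try L=6. So L=6.
Step 7. [col 3: S + Q ≡ L (mod 10)] column 3 reads S+Q+carry(0)=L with Q=4, L=6; with digits 0,1,4,5,6,9 already taken and all letters distinct, the only value for S is 2. So S=2.
Step 8. [col 5: O + L ≡ Q (mod 10)] in column 5 we have O+L≡Q with carry-in 1; given L=6, Q=4 and digits 0,1,2,4,5,6,9 already taken and all letters distinct, that pins O to 7, so O=7.
Step 9. [col 6: N + O ≡ G (mod 10)] from column 6 (O=7, G=1, carry-in 1, digits 0,1,2,4,5,6,7,9 already taken and all letters distinct): N must equal 3. So N=3.

Answer: G=1, I=0, L=6, N=3, O=7, Q=4, R=5, S=2, Z=9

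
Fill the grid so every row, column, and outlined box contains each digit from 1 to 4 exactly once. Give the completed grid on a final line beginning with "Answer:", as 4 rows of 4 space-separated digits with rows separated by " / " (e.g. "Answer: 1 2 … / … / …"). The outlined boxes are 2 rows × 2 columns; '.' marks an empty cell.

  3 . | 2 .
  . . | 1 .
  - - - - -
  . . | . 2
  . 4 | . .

Step 1. [r4c4∈{1,3}] in col 4, 1 fits only at r4c4. So r4c4=1.
Step 2. [r2c1∈{2,4}] in col 1, 4 fits only at r2c1 ⇒ r2c1=4.
Step 3. [r3c2∈{1,3}] col 2 places 3 nowhere but r3c2, so r3c2=3.
Step 4. [r1c2∈{1}] nothing but 1 survives at r1c2. So r1c2=1.
Step 5. [r1c4∈{4}] nothing but 4 survives at r1c4, so r1c4=4.
Step 6. [r4c3∈{3}] r4c3 is down to just 3, so r4c3=3.
Step 7. [r4c1∈{2}] r4c1's peers cover all but 2. So r4c1=2.
Step 8. [r3c3∈{4}] r3c3 is down to just 4, so r3c3=4.
Step 9. [r3c1∈{1}] r3c1 is down to just 1, so r3c1=1.
Step 10. [r2c4∈{3}] nothing but 3 survives at r2c4, so r2c4=3.
Step 11. [r2c2∈{2}] r2c2 is down to just 2, so r2c2=2.

Answer: 3 1 2 4 / 4 2 1 3 / 1 3 4 2 / 2 4 3 1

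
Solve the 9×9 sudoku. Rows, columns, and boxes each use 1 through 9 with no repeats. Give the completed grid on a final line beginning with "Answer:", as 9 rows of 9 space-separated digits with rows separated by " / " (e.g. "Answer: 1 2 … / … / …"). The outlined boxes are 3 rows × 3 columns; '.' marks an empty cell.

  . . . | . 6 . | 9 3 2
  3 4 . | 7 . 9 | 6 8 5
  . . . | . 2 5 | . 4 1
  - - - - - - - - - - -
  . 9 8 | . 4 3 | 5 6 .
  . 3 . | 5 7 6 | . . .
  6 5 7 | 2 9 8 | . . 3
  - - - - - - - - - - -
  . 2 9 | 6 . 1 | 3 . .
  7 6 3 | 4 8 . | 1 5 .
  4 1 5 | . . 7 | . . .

Step 1. [r1c3∈{1}] r1c3 has the single candidate 1 ⇒ r1c3=1.
Step 2. [r4c1∈{1,2}] r4c1 is the only open cell in row 4 admitting 2 ⇒ r4c1=2.
Step 3. [r7c1∈{8}] nothing but 8 survives at r7c1. So r7c1=8.
Step 4. [r8c9∈{9}] r8c9's peers cover all but 9, so r8c9=9.
Step 5. [r3c4∈{3,8}] 3 has one home in row 3: r3c4 ⇒ r3c4=3.
Step 6. [r7c9∈{4,7}] across row 7, 4 lands solely at r7c9. So r7c9=4.
Step 7. [r9c8∈{2}] nothing but 2 survives at r9c8, so r9c8=2.
Step 8. [r1c2∈{7,8}] r1c2 is the only open cell in row 1 admitting 7. So r1c2=7.
Step 9. [r9c7∈{8}] r9c7 is down to just 8, so r9c7=8.
Step 10. [r5c7∈{2,4}] in row 5, 2 fits only at r5c7. So r5c7=2.
Step 11. [r6c8∈{1}] nothing but 1 survives at r6c8 ⇒ r6c8=1.
Step 12. [r1c4∈{8}] nothing but 8 survives at r1c4. So r1c4=8.
Step 13. [r6c7∈{4}] r6c7's peers cover all but 4 ⇒ r6c7=4.
Step 14. [r8c6∈{2}] r8c6's peers cover all but 2 ⇒ r8c6=2.
Step 15. [r3c3∈{6}] r3c3 has the single candidate 6. So r3c3=6.
Step 16. [r3c1∈{9}] only 9 remains possible at r3c1, so r3c1=9.
Step 17. [r4c4∈{1}] r4c4's peers cover all but 1 ⇒ r4c4=1.
Step 18. [r2c3∈{2}] nothing but 2 survives at r2c3, so r2c3=2.
Step 19. [r9c4∈{9}] r9c4's peers cover all but 9, so r9c4=9.
Step 20. [r7c8∈{7}] r7c8 has the single candidate 7, so r7c8=7.
Step 21. [r3c7∈{7}] r3c7's peers cover all but 7. So r3c7=7.
Step 22. [r5c1∈{1}] nothing but 1 survives at r5c1, so r5c1=1.
Step 23. [r3c2∈{8}] r3c2 has the single candidate 8. So r3c2=8.
Step 24. [r1c1∈{5}] nothing but 5 survives at r1c1, so r1c1=5.
Step 25. [r5c8∈{9}] r5c8's peers cover all but 9, so r5c8=9.
Step 26. [r9c5∈{3}] nothing but 3 survives at r9c5. So r9c5=3.
Step 27. [r5c3∈{4}] r5c3 has the single candidate 4 ⇒ r5c3=4.
Step 28. [r5c9∈{8}] nothing but 8 survives at r5c9, so r5c9=8.
Step 29. [r9c9∈{6}] only 6 remains possible at r9c9 ⇒ r9c9=6.
Step 30. [r4c9∈{7}] r4c9 has the single candidate 7. So r4c9=7.
Step 31. [r7c5∈{5}] only 5 remains possible at r7c5 ⇒ r7c5=5.
Step 32. [r2c5∈{1}] r2c5's peers cover all but 1, so r2c5=1.
Step 33. [r1c6∈{4}] nothing but 4 survives at r1c6 ⇒ r1c6=4.

Answer: 5 7 1 8 6 4 9 3 2 / 3 4 2 7 1 9 6 8 5 / 9 8 6 3 2 5 7 4 1 / 2 9 8 1 4 3 5 6 7 / 1 3 4 5 7 6 2 9 8 / 6 5 7 2 9 8 4 1 3 / 8 2 9 6 5 1 3 7 4 / 7 6 3 4 8 2 1 5 9 / 4 1 5 9 3 7 8 2 6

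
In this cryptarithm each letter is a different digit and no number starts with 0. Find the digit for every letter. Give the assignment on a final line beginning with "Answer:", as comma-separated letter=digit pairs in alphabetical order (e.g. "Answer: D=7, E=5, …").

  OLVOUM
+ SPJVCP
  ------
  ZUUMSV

Step 1. [col 1: M + P ≡ V (mod 10)] P=8 is one option consistent with column 1 (M + P ≡ V (mod 10), carry-in 0) — take it, so P=8.
Step 2. [col 1: M + P ≡ V (mod 10)] several values work for M in column 1 (M + P ≡ V (mod 10), carry-in 0); try M=3, so M=3.
Step 3. [col 1: M + P ≡ V (mod 10)] from column 1 (M=3, P=8, carry-in 0, digits 3,8 already taken and all letters distinct): V must equal 1, so V=1.
Step 4. [col 2: U + C ≡ S (mod 10)] no forcing yet in column 2 (carry-in 1); S=6 is free and consistent — try it ⇒ S=6.
Step 5. [col 2: U + C ≡ S (mod 10)] C=0 is one option consistent with column 2 (U + C ≡ S (mod 10), carry-in 1) — take it, so C=0.
Step 6. [col 2: U + C ≡ S (mod 10)] from column 2 (C=0, S=6, carry-in 1, digits 0,1,3,6,8 already taken and all letters distinct): U must equal 5 ⇒ U=5.
Step 7. [col 3: O + V ≡ M (mod 10)] in column 3 we have O+V≡M with carry-in 0; given V=1, M=3 and digits 0,1,3,5,6,8 already taken and all letters distinct, that pins O to 2, so O=2.
Step 8. [col 4: V + J ≡ U (mod 10)] column 4 reads V+J+carry(0)=U with V=1, U=5; with digits 0,1,2,3,5,6,8 already taken and all letters distinct, the only value for J is 4. So J=4.
Step 9. [col 5: L + P ≡ U (mod 10)] column 5: given P=8, U=5, carry-in 0, and digits 0,1,2,3,4,5,6,8 already taken and all letters distinct, L+P≡U (mod 10) forces L=7. So L=7.
Step 10. [col 6: O + S ≡ Z (mod 10)] column 6: given O=2, S=6, carry-in 1, and digits 0,1,2,3,4,5,6,7,8 already taken and all letters distinct, O+S≡Z (mod 10) forces Z=9, so Z=9.

Answer: C=0, J=4, L=7, M=3, O=2, P=8, S=6, U=5, V=1, Z=9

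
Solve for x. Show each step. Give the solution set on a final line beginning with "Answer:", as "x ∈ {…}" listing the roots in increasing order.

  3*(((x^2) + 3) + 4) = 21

Step 1. [3*(((x^2) + 3) + 4) = 21] 3 out front; divide by 3, so div: ((x^2) + 3) + 4 = 7.
Step 2. [((x^2) + 3) + 4 = 7] the outer +4 inverts by subtracting 4, so sub: (x^2) + 3 = 3.
Step 3. [(x^2) + 3 = 3] peel the +3: subtract 3 from each side, so sub: x^2 = 0.
Step 4. [x^2 = 0] LHS squared, RHS 0 ≥ 0: apply √ (±). So sqrt: x = 0.

Answer: x ∈ {0}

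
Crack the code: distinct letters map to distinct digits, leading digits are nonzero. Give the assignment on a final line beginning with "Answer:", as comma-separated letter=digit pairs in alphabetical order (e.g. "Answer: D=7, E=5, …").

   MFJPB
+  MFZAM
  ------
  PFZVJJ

Step 1. [col 1: B + M ≡ J (mod 10)] M=6 is one option consistent with column 1 (B + M ≡ J (mod 10), carry-in 0) — take it ⇒ M=6.
Step 2. [P] adding two 5-digit numbers gives at most 5+1 digits, and here it does — P is that final carry and must be 1, so P=1.
Step 3. [col 1: B + M ≡ J (mod 10)] several values work for B in column 1 (B + M ≡ J (mod 10), carry-in 0); try B=3 ⇒ B=3.
Step 4. [col 1: B + M ≡ J (mod 10)] from column 1 (B=3, M=6, carry-in 0, digits 1,3,6 already taken and all letters distinct): J must equal 9, so J=9.
Step 5. [col 2: P + A ≡ J (mod 10)] column 2: given P=1, J=9, carry-in 0, and digits 1,3,6,9 already taken and all letters distinct, P+A≡J (mod 10) forces A=8 ⇒ A=8.
Step 6. [col 3: J + Z ≡ V (mod 10)] in column 3 we have J+Z≡V with carry-in 0; given J=9 and digits 1,3,6,8,9 already taken and all letters distinct, that pins V to 4, so V=4.
Step 7. [col 3: J + Z ≡ V (mod 10)] from column 3 (J=9, V=4, carry-in 0, digits 1,3,4,6,8,9 already taken and all letters distinct): Z must equal 5. So Z=5.
Step 8. [col 4: F + F ≡ Z (mod 10)] column 4 (F + F ≡ Z (mod 10), carry-in 1) doesn't pin F yet; pick F=2 and continue ⇒ F=2.

Answer: A=8, B=3, F=2, J=9, M=6, P=1, V=4, Z=5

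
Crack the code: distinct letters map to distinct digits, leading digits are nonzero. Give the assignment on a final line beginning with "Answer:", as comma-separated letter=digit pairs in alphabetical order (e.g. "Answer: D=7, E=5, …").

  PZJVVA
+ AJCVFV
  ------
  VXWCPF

Step 1. [col 1: A + V ≡ F (mod 10)] several values work for F in column 1 (A + V ≡ F (mod 10), carry-in 0); try F=3, so F=3.
Step 2. [col 1: A + V ≡ F (mod 10)] no forcing yet in column 1 (carry-in 0); V=7 is free and consistent — try it ⇒ V=7.
Step 3. [col 1: A + V ≡ F (mod 10)] column 1: given V=7, F=3, carry-in 0, and digits 3,7 already taken and all letters distinct, A+V≡F (mod 10) forces A=6 ⇒ A=6.
Step 4. [col 2: V + F ≡ P (mod 10)] column 2: given V=7, F=3, carry-in 1, and digits 3,6,7 already taken and all letters distinct, V+F≡P (mod 10) forces P=1 ⇒ P=1.
Step 5. [col 3: V + V ≡ C (mod 10)] from column 3 (V=7, carry-in 1, digits 1,3,6,7 already taken and all letters distinct): C must equal 5. So C=5.
Step 6. [col 4: J + C ≡ W (mod 10)] column 4 (J + C ≡ W (mod 10), carry-in 1) doesn't pin J yet; pick J=8 and continue. So J=8.
Step 7. [col 4: J + C ≡ W (mod 10)] from column 4 (J=8, C=5, carry-in 1, digits 1,3,5,6,7,8 already taken and all letters distinct): W must equal 4, so W=4.
Step 8. [col 5: Z + J ≡ X (mod 10)] from column 5 (J=8, carry-in 1, digits 1,3,4,5,6,7,8 already taken and all letters distinct): Z must equal 0. So Z=0.
Step 9. [col 5: Z + J ≡ X (mod 10)] in column 5 we have Z+J≡X with carry-in 1; given Z=0, J=8 and digits 0,1,3,4,5,6,7,8 already taken and all letters distinct, that pins X to 9 ⇒ X=9.

Answer: A=6, C=5, F=3, J=8, P=1, V=7, W=4, X=9, Z=0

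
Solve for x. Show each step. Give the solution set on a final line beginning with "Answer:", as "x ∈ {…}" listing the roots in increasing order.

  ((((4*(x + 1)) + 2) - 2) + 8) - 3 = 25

Step 1. [((((4*(x + 1)) + 2) - 2) + 8) - 3 = 25] 3 comes off first (add 3) ⇒ sub: (((4*(x + 1)) + 2) - 2) + 8 = 28.
Step 2. [(((4*(x + 1)) + 2) - 2) + 8 = 28] peel the +8: subtract 8 from each side. So sub: ((4*(x + 1)) + 2) - 2 = 20.
Step 3. [((4*(x + 1)) + 2) - 2 = 20] add 2: x sits inside (… - 2). So sub: (4*(x + 1)) + 2 = 22.
Step 4. [(4*(x + 1)) + 2 = 22] 2 comes off first (subtract 2), so sub: 4*(x + 1) = 20.
Step 5. [4*(x + 1) = 20] leading coefficient 4: divide by 4, so div: x + 1 = 5.
Step 6. [x + 1 = 5] +1 is outermost — subtract 1 both sides, so sub: x = 4.

Answer: x ∈ {4}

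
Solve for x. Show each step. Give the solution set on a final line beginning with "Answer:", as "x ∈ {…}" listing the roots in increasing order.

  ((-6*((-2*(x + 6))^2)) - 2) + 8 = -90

Step 1. [((-6*((-2*(x + 6))^2)) - 2) + 8 = -90] peel the +8: subtract 8 from each side. So sub: (-6*((-2*(x + 6))^2)) - 2 = -98.
Step 2. [(-6*((-2*(x + 6))^2)) - 2 = -98] 2 comes off first (add 2), so sub: -6*((-2*(x + 6))^2) = -96.
Step 3. [-6*((-2*(x + 6))^2) = -96] -6·(inner) — divide through by -6, so div: (-2*(x + 6))^2 = 16.
Step 4. [(-2*(x + 6))^2 = 16] 16 ≥ 0, LHS is (·)² — take ±√ ⇒ sqrt: -2*(x + 6) = 4 or -4.
Step 5. [-2*(x + 6) = 4 or -4] LHS = -2·(…); ÷-2 both sides, so div: x + 6 = -2 or 2.
Step 6. [x + 6 = -2 or 2] the outer +6 inverts by subtracting 6. So sub: x = -8 or -4.

Answer: x ∈ {-8, -4}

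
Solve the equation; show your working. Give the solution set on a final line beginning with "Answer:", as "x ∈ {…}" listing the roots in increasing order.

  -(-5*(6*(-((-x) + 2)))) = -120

Step 1. [-(-5*(6*(-((-x) + 2)))) = -120] flip signs both sides. So neg: -5*(6*(-((-x) + 2))) = 120.
Step 2. [-5*(6*(-((-x) + 2))) = 120] -5·(inner) — divide through by -5. So div: 6*(-((-x) + 2)) = -24.
Step 3. [6*(-((-x) + 2)) = -24] 6·(inner) — divide through by 6. So div: -((-x) + 2) = -4.
Step 4. [-((-x) + 2) = -4] LHS negated; negate both sides. So neg: (-x) + 2 = 4.
Step 5. [(-x) + 2 = 4] 2 comes off first (subtract 2), so sub: -x = 2.
Step 6. [-x = 2] LHS negated; negate both sides, so neg: x = -2.

Answer: x ∈ {-2}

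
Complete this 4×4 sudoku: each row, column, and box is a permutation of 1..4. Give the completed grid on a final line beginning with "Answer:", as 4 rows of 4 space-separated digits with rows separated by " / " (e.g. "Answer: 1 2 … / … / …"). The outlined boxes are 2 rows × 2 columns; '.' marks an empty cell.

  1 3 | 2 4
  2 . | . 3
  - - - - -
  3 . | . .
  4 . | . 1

Step 1. [r4c2∈{2}] nothing but 2 survives at r4c2 ⇒ r4c2=2.
Step 2. [r2c3∈{1}] only 1 remains possible at r2c3. So r2c3=1.
Step 3. [r3c3∈{4}] r3c3's peers cover all but 4, so r3c3=4.
Step 4. [r3c2∈{1}] r3c2 has the single candidate 1, so r3c2=1.
Step 5. [r4c3∈{3}] r4c3's peers cover all but 3. So r4c3=3.
Step 6. [r3c4∈{2}] only 2 remains possible at r3c4 ⇒ r3c4=2.
Step 7. [r2c2∈{4}] r2c2 is down to just 4, so r2c2=4.

Answer: 1 3 2 4 / 2 4 1 3 / 3 1 4 2 / 4 2 3 1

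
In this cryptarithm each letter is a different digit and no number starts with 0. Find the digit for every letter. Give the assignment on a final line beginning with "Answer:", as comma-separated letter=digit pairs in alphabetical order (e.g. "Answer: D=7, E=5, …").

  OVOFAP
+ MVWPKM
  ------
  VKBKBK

Step 1. [col 1: P + M ≡ K (mod 10)] column 1 (P + M ≡ K (mod 10), carry-in 0) doesn't pin M yet; pick M=3 and continue, so M=3.
Step 2. [col 1: P + M ≡ K (mod 10)] several values work for K in column 1 (P + M ≡ K (mod 10), carry-in 0); try K=8 ⇒ K=8.
Step 3. [col 1: P + M ≡ K (mod 10)] from column 1 (M=3, K=8, carry-in 0, digits 3,8 already taken and all letters distinct): P must equal 5, so P=5.
Step 4. [col 2: A + K ≡ B (mod 10)] A=9 is one option consistent with column 2 (A + K ≡ B (mod 10), carry-in 0) — take it, so A=9.
Step 5. [col 2: A + K ≡ B (mod 10)] column 2 reads A+K+carry(0)=B with A=9, K=8; with digits 3,5,8,9 already taken and all letters distinct, the only value for B is 7, so B=7.
Step 6. [col 3: F + P ≡ K (mod 10)] column 3 reads F+P+carry(1)=K with P=5, K=8; with digits 3,5,7,8,9 already taken and all letters distinct, the only value for F is 2. So F=2.
Step 7. [col 4: O + W ≡ B (mod 10)] no forcing yet in column 4 (carry-in 0); O=1 is free and consistent — try it. So O=1.
Step 8. [col 4: O + W ≡ B (mod 10)] in column 4 we have O+W≡B with carry-in 0; given O=1, B=7 and digits 1,2,3,5,7,8,9 already taken and all letters distinct, that pins W to 6 ⇒ W=6.
Step 9. [col 5: V + V ≡ K (mod 10)] from column 5 (K=8, carry-in 0, digits 1,2,3,5,6,7,8,9 already taken and all letters distinct): V must equal 4. So V=4.

Answer: A=9, B=7, F=2, K=8, M=3, O=1, P=5, V=4, W=6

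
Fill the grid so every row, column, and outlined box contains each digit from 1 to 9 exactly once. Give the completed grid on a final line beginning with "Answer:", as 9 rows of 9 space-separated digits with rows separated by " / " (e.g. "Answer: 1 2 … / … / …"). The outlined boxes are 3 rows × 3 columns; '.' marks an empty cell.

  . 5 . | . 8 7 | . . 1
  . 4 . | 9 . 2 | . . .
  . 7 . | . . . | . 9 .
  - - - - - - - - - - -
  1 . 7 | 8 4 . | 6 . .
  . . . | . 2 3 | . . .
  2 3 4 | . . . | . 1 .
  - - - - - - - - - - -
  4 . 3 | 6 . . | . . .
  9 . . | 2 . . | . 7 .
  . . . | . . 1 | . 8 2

Step 1. [r7c8∈{5}] nothing but 5 survives at r7c8 ⇒ r7c8=5.
Step 2. [r7c9∈{9}] r7c9 is down to just 9 ⇒ r7c9=9.
Step 3. [r8c9∈{3,4,6}] in box 9, 6 fits only at r8c9. So r8c9=6.
Step 4. [r9c5∈{3,5,7,9}] r9c5 is the only open cell in row 9 admitting 9, so r9c5=9.
Step 5. [r9c1∈{5,6,7}] 7 has one home in col 1: r9c1 ⇒ r9c1=7.
Step 6. [r5c1∈{5,6,8}] across col 1, 5 lands solely at r5c1 ⇒ r5c1=5.
Step 7. [r5c8∈{4}] nothing but 4 survives at r5c8. So r5c8=4.
Step 8. [r3c9∈{3,4,5,8}] 4 has one home in col 9: r3c9. So r3c9=4.
Step 9. [r8c6∈{4,5,8}] across col 6, 4 lands solely at r8c6. So r8c6=4.
Step 10. [r4c2∈{9}] r4c2 has the single candidate 9 ⇒ r4c2=9.
Step 11. [r4c6∈{5}] nothing but 5 survives at r4c6 ⇒ r4c6=5.
Step 12. [r3c6∈{6}] r3c6 is down to just 6. So r3c6=6.
Step 13. [r6c4∈{7}] nothing but 7 survives at r6c4, so r6c4=7.
Step 14. [r5c7∈{7,8,9}] row 5 places 9 nowhere but r5c7. So r5c7=9.
Step 15. [r2c7∈{3,5,7,8}] 7 has one home in col 7: r2c7. So r2c7=7.
Step 16. [r1c3∈{2,6,9}] r1c3 is the only open cell in row 1 admitting 9, so r1c3=9.
Step 17. [r3c3∈{1,2,8}] col 3 places 2 nowhere but r3c3, so r3c3=2.
Step 18. [r2c3∈{1,6,8}] in box 1, 1 fits only at r2c3, so r2c3=1.
Step 19. [r3c5∈{1,3,5}] 1 has one home in col 5: r3c5. So r3c5=1.
Step 20. [r4c9∈{3}] r4c9's peers cover all but 3, so r4c9=3.
Step 21. [r7c7∈{1}] r7c7's peers cover all but 1. So r7c7=1.
Step 22. [r8c7∈{3}] only 3 remains possible at r8c7 ⇒ r8c7=3.
Step 23. [r2c5∈{3,5}] 3 has one home in col 5: r2c5 ⇒ r2c5=3.
Step 24. [r2c9∈{5,8}] across row 2, 5 lands solely at r2c9. So r2c9=5.
Step 25. [r1c8∈{2,3,6}] col 8 places 3 nowhere but r1c8, so r1c8=3.
Step 26. [r2c1∈{6,8}] row 2 places 8 nowhere but r2c1 ⇒ r2c1=8.
Step 27. [r8c5∈{5}] r8c5 is down to just 5. So r8c5=5.
Step 28. [r8c3∈{8}] only 8 remains possible at r8c3, so r8c3=8.
Step 29. [r5c2∈{6,8}] col 2 places 8 nowhere but r5c2 ⇒ r5c2=8.
Step 30. [r9c3∈{5,6}] across row 9, 5 lands solely at r9c3, so r9c3=5.
Step 31. [r6c9∈{8}] r6c9 is down to just 8, so r6c9=8.
Step 32. [r9c7∈{4}] r9c7's peers cover all but 4 ⇒ r9c7=4.
Step 33. [r3c1∈{3}] nothing but 3 survives at r3c1. So r3c1=3.
Step 34. [r6c7∈{5}] r6c7's peers cover all but 5, so r6c7=5.
Step 35. [r9c4∈{3}] r9c4's peers cover all but 3 ⇒ r9c4=3.
Step 36. [r4c8∈{2}] r4c8's peers cover all but 2. So r4c8=2.
Step 37. [r5c9∈{7}] only 7 remains possible at r5c9, so r5c9=7.
Step 38. [r5c4∈{1}] only 1 remains possible at r5c4. So r5c4=1.
Step 39. [r8c2∈{1}] only 1 remains possible at r8c2. So r8c2=1.
Step 40. [r1c1∈{6}] r1c1 is down to just 6 ⇒ r1c1=6.
Step 41. [r1c4∈{4}] r1c4 is down to just 4, so r1c4=4.
Step 42. [r1c7∈{2}] r1c7's peers cover all but 2, so r1c7=2.
Step 43. [r6c6∈{9}] nothing but 9 survives at r6c6. So r6c6=9.
Step 44. [r3c7∈{8}] nothing but 8 survives at r3c7, so r3c7=8.
Step 45. [r7c6∈{8}] r7c6 is down to just 8 ⇒ r7c6=8.
Step 46. [r6c5∈{6}] only 6 remains possible at r6c5 ⇒ r6c5=6.
Step 47. [r2c8∈{6}] r2c8 is down to just 6, so r2c8=6.
Step 48. [r5c3∈{6}] only 6 remains possible at r5c3 ⇒ r5c3=6.
Step 49. [r3c4∈{5}] only 5 remains possible at r3c4. So r3c4=5.
Step 50. [r9c2∈{6}] r9c2 has the single candidate 6, so r9c2=6.
Step 51. [r7c2∈{2}] r7c2 is down to just 2, so r7c2=2.
Step 52. [r7c5∈{7}] r7c5 is down to just 7, so r7c5=7.

Answer: 6 5 9 4 8 7 2 3 1 / 8 4 1 9 3 2 7 6 5 / 3 7 2 5 1 6 8 9 4 / 1 9 7 8 4 5 6 2 3 / 5 8 6 1 2 3 9 4 7 / 2 3 4 7 6 9 5 1 8 / 4 2 3 6 7 8 1 5 9 / 9 1 8 2 5 4 3 7 6 / 7 6 5 3 9 1 4 8 2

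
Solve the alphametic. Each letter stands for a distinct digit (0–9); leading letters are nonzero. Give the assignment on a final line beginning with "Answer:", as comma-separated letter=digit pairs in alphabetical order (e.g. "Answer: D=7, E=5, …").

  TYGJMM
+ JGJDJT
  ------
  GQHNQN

Step 1. [col 1: M + T ≡ N (mod 10)] M=6 is one option consistent with column 1 (M + T ≡ N (mod 10), carry-in 0) — take it, so M=6.
Step 2. [col 1: M + T ≡ N (mod 10)] several values work for N in column 1 (M + T ≡ N (mod 10), carry-in 0); try N=0 ⇒ N=0.
Step 3. [col 1: M + T ≡ N (mod 10)] column 1: given M=6, N=0, carry-in 0, and digits 0,6 already taken and all letters distinct, M+T≡N (mod 10) forces T=4 ⇒ T=4.
Step 4. [col 2: M + J ≡ Q (mod 10)] several values work for Q in column 2 (M + J ≡ Q (mod 10), carry-in 1); try Q=8 ⇒ Q=8.
Step 5. [col 2: M + J ≡ Q (mod 10)] in column 2 we have M+J≡Q with carry-in 1; given M=6, Q=8 and digits 0,4,6,8 already taken and all letters distinct, that pins J to 1. So J=1.
Step 6. [col 3: J + D ≡ N (mod 10)] from column 3 (J=1, N=0, carry-in 0, digits 0,1,4,6,8 already taken and all letters distinct): D must equal 9. So D=9.
Step 7. [col 4: G + J ≡ H (mod 10)] several values work for H in column 4 (G + J ≡ H (mod 10), carry-in 1); try H=7 ⇒ H=7.
Step 8. [col 4: G + J ≡ H (mod 10)] column 4 reads G+J+carry(1)=H with J=1, H=7; with digits 0,1,4,6,7,8,9 already taken and all letters distinct, the only value for G is 5. So G=5.
Step 9. [col 5: Y + G ≡ Q (mod 10)] in column 5 we have Y+G≡Q with carry-in 0; given G=5, Q=8 and digits 0,1,4,5,6,7,8,9 already taken and all letters distinct, that pins Y to 3, so Y=3.

Answer: D=9, G=5, H=7, J=1, M=6, N=0, Q=8, T=4, Y=3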